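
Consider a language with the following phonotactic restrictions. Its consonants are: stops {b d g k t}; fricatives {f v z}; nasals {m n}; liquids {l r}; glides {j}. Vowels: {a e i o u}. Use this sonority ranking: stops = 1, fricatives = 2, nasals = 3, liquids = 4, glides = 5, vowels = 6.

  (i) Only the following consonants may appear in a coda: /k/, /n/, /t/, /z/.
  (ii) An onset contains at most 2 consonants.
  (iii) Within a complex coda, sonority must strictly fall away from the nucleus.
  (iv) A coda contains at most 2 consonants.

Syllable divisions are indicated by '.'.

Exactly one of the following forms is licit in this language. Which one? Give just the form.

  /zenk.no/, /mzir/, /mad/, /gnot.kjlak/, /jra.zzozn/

/zenk.no/

/zenk.no/ — σ1 onset /z/, coda /nk/ (3→1 falls) ok; σ2 onset /n/, coda /∅/ ok → licit
/mzir/ — violates constraint (i): syllable 1 coda contains /r/, which is not a licensed coda consonant → illicit
/mad/ — violates constraint (i): syllable 1 coda contains /d/, which is not a licensed coda consonant → illicit
/gnot.kjlak/ — violates constraint (ii): syllable 2 onset /kjl/ has 3 consonants (> 2) → illicit
/jra.zzozn/ — violates constraint (iii): syllable 2 coda /zn/: /z/ (fricative, 2) → /n/ (nasal, 3) does not fall → illicit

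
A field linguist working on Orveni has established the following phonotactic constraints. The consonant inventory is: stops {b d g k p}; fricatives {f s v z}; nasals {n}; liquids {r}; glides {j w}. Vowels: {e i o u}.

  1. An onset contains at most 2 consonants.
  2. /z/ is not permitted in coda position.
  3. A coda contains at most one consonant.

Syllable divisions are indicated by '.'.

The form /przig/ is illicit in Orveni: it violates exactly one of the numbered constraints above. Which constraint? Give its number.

/przig/: syllable 1 onset /prz/ has 3 consonants (> 2).
This is a violation of constraint 1: "An onset contains at most 2 consonants."
The remaining constraints (2, 3) are satisfied.

1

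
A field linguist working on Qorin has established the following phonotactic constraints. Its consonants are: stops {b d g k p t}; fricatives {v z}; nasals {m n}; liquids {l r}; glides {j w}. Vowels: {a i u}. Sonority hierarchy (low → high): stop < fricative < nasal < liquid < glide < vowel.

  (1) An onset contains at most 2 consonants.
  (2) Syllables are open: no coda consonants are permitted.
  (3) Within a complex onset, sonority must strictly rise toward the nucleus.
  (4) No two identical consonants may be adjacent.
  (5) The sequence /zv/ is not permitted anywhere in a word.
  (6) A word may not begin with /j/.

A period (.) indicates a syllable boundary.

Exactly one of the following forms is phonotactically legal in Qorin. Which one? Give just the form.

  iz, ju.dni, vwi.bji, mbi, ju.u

vwi.bji

iz — violates constraint 2: syllable 1 coda /z/ has 1 consonant (> 0) → phonotactically illegal
ju.dni — violates constraint 6: word begins with /j/ → phonotactically illegal
vwi.bji — σ1 onset /vw/ (2→5 rises), coda /∅/ ok; σ2 onset /bj/ (1→5 rises), coda /∅/ ok → phonotactically legal
mbi — violates constraint 3: syllable 1 onset /mb/: /m/ (nasal, 3) → /b/ (stop, 1) does not rise → phonotactically illegal
ju.u — violates constraint 6: word begins with /j/ → phonotactically illegal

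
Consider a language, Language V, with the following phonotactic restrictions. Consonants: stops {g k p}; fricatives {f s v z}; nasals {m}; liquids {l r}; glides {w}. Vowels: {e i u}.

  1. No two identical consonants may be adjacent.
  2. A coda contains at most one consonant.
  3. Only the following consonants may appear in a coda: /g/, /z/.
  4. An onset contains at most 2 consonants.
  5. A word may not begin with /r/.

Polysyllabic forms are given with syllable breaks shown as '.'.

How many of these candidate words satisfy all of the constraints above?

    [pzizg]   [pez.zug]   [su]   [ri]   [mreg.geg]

1

[pzizg] — violates constraint 2: syllable 1 coda /zg/ has 2 consonants (> 1) → illicit
[pez.zug] — violates constraint 1: adjacent identical consonants /zz/ → illicit
[su] — σ1 onset /s/, coda /∅/ ok → licit
[ri] — violates constraint 5: word begins with /r/ → illicit
[mreg.geg] — violates constraint 1: adjacent identical consonants /gg/ → illicit
Licit: [su] → 1.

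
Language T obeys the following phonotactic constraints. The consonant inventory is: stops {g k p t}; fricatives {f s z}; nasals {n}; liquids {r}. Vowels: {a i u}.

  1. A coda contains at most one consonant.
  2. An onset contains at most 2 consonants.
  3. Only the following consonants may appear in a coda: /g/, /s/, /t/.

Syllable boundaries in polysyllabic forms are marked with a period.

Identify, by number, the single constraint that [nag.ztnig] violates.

[nag.ztnig]: syllable 2 onset /ztn/ has 3 consonants (> 2).
This is a violation of constraint 2: "An onset contains at most 2 consonants."
The remaining constraints (1, 3) are satisfied.

2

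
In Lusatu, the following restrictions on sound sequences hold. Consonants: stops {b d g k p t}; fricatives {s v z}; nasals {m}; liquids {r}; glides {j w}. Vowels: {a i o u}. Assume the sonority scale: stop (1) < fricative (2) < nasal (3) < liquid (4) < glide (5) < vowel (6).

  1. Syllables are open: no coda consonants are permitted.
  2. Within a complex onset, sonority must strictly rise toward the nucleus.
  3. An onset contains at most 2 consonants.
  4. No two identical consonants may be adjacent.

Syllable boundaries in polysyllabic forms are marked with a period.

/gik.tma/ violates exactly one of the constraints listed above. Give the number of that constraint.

/gik.tma/: syllable 1 coda /k/ has 1 consonant (> 0).
This is a violation of constraint 1: "Syllables are open: no coda consonants are permitted."
The remaining constraints (2, 3, 4) are satisfied.

1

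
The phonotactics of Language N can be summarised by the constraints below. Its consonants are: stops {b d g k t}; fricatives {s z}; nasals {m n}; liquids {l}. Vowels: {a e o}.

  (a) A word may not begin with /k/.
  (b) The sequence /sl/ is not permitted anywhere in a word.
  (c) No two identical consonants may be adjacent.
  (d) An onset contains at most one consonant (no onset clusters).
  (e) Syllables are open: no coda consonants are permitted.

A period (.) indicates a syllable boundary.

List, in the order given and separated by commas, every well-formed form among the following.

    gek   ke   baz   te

gek — violates constraint (e): syllable 1 coda /k/ has 1 consonant (> 0) → ill-formed
ke — violates constraint (a): word begins with /k/ → ill-formed
baz — violates constraint (e): syllable 1 coda /z/ has 1 consonant (> 0) → ill-formed
te — σ1 onset /t/, coda /∅/ ok → well-formed

te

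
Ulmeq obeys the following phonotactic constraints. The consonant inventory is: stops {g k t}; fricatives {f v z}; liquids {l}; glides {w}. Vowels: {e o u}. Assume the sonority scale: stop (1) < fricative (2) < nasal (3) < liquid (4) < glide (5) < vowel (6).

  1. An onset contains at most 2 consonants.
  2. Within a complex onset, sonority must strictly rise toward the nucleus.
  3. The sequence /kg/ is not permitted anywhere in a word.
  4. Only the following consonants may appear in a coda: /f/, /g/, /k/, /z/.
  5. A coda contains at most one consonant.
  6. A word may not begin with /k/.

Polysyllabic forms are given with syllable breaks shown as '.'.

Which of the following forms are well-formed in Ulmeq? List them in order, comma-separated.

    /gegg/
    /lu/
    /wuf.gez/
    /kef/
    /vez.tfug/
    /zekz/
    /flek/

/lu/, /wuf.gez/, /vez.tfug/, /flek/

/gegg/ — violates constraint 5: syllable 1 coda /gg/ has 2 consonants (> 1) → ill-formed
/lu/ — σ1 onset /l/, coda /∅/ ok → well-formed
/wuf.gez/ — σ1 onset /w/, coda /f/ ok; σ2 onset /g/, coda /z/ ok → well-formed
/kef/ — violates constraint 6: word begins with /k/ → ill-formed
/vez.tfug/ — σ1 onset /v/, coda /z/ ok; σ2 onset /tf/ (1→2 rises), coda /g/ ok → well-formed
/zekz/ — violates constraint 5: syllable 1 coda /kz/ has 2 consonants (> 1) → ill-formed
/flek/ — σ1 onset /fl/ (2→4 rises), coda /k/ ok → well-formed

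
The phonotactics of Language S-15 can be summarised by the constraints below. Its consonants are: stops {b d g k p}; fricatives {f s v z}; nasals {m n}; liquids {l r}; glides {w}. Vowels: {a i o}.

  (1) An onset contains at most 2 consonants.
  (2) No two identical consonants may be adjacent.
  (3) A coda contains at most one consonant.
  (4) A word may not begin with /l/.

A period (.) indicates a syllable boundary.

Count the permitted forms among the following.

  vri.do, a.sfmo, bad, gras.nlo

vri.do — σ1 onset /vr/ (2C), coda /∅/ ok; σ2 onset /d/, coda /∅/ ok → permitted
a.sfmo — violates constraint 1: syllable 2 onset /sfm/ has 3 consonants (> 2) → not permitted
bad — σ1 onset /b/, coda /d/ ok → permitted
gras.nlo — σ1 onset /gr/ (2C), coda /s/ ok; σ2 onset /nl/ (2C), coda /∅/ ok → permitted
Permitted: vri.do, bad, gras.nlo → 3.

3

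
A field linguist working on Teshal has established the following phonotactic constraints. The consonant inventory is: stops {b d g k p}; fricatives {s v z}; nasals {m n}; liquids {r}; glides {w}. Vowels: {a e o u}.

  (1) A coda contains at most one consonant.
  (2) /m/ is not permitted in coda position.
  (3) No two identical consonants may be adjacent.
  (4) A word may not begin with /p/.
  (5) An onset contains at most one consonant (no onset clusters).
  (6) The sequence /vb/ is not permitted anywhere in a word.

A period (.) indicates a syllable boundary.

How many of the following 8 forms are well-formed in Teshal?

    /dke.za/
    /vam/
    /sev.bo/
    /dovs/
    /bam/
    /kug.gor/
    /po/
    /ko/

1

/dke.za/ — violates constraint 5: syllable 1 onset /dk/ has 2 consonants (> 1) → ill-formed
/vam/ — violates constraint 2: syllable 1 coda contains /m/ → ill-formed
/sev.bo/ — violates constraint 6: contains banned sequence /vb/ → ill-formed
/dovs/ — violates constraint 1: syllable 1 coda /vs/ has 2 consonants (> 1) → ill-formed
/bam/ — violates constraint 2: syllable 1 coda contains /m/ → ill-formed
/kug.gor/ — violates constraint 3: adjacent identical consonants /gg/ → ill-formed
/po/ — violates constraint 4: word begins with /p/ → ill-formed
/ko/ — σ1 onset /k/, coda /∅/ ok → well-formed
Well-formed: /ko/ → 1.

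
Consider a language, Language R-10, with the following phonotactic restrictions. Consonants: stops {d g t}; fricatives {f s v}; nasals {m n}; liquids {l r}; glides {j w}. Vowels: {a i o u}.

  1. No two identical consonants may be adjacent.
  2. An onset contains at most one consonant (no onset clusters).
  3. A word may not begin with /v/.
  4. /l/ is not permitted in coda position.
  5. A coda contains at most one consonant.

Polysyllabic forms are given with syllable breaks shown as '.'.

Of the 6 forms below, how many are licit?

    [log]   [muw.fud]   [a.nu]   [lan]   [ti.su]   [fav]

6

[log] — σ1 onset /l/, coda /g/ ok → licit
[muw.fud] — σ1 onset /m/, coda /w/ ok; σ2 onset /f/, coda /d/ ok → licit
[a.nu] — σ1 onset /∅/, coda /∅/ ok; σ2 onset /n/, coda /∅/ ok → licit
[lan] — σ1 onset /l/, coda /n/ ok → licit
[ti.su] — σ1 onset /t/, coda /∅/ ok; σ2 onset /s/, coda /∅/ ok → licit
[fav] — σ1 onset /f/, coda /v/ ok → licit
Licit: [log], [muw.fud], [a.nu], [lan], [ti.su], [fav] → 6.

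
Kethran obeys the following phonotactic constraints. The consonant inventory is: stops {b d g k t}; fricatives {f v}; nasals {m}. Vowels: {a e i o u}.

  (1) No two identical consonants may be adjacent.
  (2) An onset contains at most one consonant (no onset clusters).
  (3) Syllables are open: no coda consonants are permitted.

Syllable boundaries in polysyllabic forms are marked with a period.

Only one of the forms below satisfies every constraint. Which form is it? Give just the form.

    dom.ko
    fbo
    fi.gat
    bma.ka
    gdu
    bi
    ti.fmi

dom.ko — violates constraint 3: syllable 1 coda /m/ has 1 consonant (> 0) → illicit
fbo — violates constraint 2: syllable 1 onset /fb/ has 2 consonants (> 1) → illicit
fi.gat — violates constraint 3: syllable 2 coda /t/ has 1 consonant (> 0) → illicit
bma.ka — violates constraint 2: syllable 1 onset /bm/ has 2 consonants (> 1) → illicit
gdu — violates constraint 2: syllable 1 onset /gd/ has 2 consonants (> 1) → illicit
bi — σ1 onset /b/, coda /∅/ ok → licit
ti.fmi — violates constraint 2: syllable 2 onset /fm/ has 2 consonants (> 1) → illicit

bi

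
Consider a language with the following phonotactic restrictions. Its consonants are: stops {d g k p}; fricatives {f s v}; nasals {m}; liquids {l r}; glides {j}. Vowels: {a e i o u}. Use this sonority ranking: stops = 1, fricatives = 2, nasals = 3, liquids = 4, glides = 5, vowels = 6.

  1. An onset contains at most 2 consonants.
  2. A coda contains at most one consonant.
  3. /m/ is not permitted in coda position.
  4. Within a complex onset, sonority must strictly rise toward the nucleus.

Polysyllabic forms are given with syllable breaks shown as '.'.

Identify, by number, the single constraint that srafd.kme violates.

2

srafd.kme: syllable 1 coda /fd/ has 2 consonants (> 1).
This is a violation of constraint 2: "A coda contains at most one consonant."
The remaining constraints (1, 3, 4) are satisfied.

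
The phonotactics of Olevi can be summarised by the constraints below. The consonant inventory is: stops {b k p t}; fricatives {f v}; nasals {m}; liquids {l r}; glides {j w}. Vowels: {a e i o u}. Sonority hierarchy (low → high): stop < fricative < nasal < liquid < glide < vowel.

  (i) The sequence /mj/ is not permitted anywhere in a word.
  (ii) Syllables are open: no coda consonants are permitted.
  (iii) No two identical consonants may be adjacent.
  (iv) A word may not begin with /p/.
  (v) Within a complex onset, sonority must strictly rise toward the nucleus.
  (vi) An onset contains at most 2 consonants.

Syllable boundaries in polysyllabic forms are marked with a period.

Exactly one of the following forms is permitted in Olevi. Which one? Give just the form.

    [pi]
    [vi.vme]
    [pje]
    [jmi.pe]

[vi.vme]

[pi] — violates constraint (iv): word begins with /p/ → not permitted
[vi.vme] — σ1 onset /v/, coda /∅/ ok; σ2 onset /vm/ (2→3 rises), coda /∅/ ok → permitted
[pje] — violates constraint (iv): word begins with /p/ → not permitted
[jmi.pe] — violates constraint (v): syllable 1 onset /jm/: /j/ (glide, 5) → /m/ (nasal, 3) does not rise → not permitted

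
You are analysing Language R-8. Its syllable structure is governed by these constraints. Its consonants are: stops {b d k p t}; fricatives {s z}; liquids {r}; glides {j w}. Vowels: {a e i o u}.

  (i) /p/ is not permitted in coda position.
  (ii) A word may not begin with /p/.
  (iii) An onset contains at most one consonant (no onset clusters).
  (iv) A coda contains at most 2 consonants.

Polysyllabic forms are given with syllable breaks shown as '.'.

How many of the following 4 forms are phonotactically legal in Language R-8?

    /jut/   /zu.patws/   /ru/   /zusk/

/jut/ — σ1 onset /j/, coda /t/ ok → phonotactically legal
/zu.patws/ — violates constraint (iv): syllable 2 coda /tws/ has 3 consonants (> 2) → phonotactically illegal
/ru/ — σ1 onset /r/, coda /∅/ ok → phonotactically legal
/zusk/ — σ1 onset /z/, coda /sk/ (2C) ok → phonotactically legal
Phonotactically legal: /jut/, /ru/, /zusk/ → 3.

3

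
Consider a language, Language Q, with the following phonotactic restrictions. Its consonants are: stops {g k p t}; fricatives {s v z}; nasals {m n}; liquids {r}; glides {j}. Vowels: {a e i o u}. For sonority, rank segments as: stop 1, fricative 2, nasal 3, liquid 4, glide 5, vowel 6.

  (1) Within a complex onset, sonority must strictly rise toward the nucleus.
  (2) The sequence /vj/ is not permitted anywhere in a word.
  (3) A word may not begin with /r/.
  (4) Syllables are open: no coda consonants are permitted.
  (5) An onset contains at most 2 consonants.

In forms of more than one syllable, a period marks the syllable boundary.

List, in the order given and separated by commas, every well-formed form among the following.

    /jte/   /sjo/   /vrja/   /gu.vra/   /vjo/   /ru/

/jte/ — violates constraint 1: syllable 1 onset /jt/: /j/ (glide, 5) → /t/ (stop, 1) does not rise → ill-formed
/sjo/ — σ1 onset /sj/ (2→5 rises), coda /∅/ ok → well-formed
/vrja/ — violates constraint 5: syllable 1 onset /vrj/ has 3 consonants (> 2) → ill-formed
/gu.vra/ — σ1 onset /g/, coda /∅/ ok; σ2 onset /vr/ (2→4 rises), coda /∅/ ok → well-formed
/vjo/ — violates constraint 2: contains banned sequence /vj/ → ill-formed
/ru/ — violates constraint 3: word begins with /r/ → ill-formed

/sjo/, /gu.vra/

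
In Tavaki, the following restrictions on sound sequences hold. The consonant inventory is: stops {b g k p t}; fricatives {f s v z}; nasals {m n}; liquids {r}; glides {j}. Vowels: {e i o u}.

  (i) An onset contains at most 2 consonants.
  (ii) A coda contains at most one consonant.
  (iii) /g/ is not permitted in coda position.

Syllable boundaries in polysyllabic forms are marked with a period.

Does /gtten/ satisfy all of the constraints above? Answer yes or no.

/gtten/ — violates constraint (i): syllable 1 onset /gtt/ has 3 consonants (> 2) → ill-formed

no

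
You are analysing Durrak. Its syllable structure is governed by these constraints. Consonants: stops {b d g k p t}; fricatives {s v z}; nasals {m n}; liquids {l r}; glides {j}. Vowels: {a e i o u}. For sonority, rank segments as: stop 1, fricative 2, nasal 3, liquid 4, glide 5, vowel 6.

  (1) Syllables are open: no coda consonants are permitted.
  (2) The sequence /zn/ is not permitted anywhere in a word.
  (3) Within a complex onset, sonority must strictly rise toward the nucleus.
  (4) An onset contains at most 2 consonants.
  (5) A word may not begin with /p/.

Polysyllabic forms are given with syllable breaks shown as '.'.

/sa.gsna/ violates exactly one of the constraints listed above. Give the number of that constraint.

/sa.gsna/: syllable 2 onset /gsn/ has 3 consonants (> 2).
This is a violation of constraint 4: "An onset contains at most 2 consonants."
The remaining constraints (1, 2, 3, 5) are satisfied.

4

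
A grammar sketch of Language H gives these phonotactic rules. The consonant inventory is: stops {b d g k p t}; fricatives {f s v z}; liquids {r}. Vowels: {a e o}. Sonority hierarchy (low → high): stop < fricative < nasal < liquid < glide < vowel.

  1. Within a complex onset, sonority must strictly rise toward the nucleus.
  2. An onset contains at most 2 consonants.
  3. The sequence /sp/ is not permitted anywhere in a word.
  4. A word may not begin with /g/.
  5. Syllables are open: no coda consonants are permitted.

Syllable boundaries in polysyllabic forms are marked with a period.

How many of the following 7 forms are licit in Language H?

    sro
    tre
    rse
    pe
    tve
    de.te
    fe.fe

6

sro — σ1 onset /sr/ (2→4 rises), coda /∅/ ok → licit
tre — σ1 onset /tr/ (1→4 rises), coda /∅/ ok → licit
rse — violates constraint 1: syllable 1 onset /rs/: /r/ (liquid, 4) → /s/ (fricative, 2) does not rise → illicit
pe — σ1 onset /p/, coda /∅/ ok → licit
tve — σ1 onset /tv/ (1→2 rises), coda /∅/ ok → licit
de.te — σ1 onset /d/, coda /∅/ ok; σ2 onset /t/, coda /∅/ ok → licit
fe.fe — σ1 onset /f/, coda /∅/ ok; σ2 onset /f/, coda /∅/ ok → licit
Licit: sro, tre, pe, tve, de.te, fe.fe → 6.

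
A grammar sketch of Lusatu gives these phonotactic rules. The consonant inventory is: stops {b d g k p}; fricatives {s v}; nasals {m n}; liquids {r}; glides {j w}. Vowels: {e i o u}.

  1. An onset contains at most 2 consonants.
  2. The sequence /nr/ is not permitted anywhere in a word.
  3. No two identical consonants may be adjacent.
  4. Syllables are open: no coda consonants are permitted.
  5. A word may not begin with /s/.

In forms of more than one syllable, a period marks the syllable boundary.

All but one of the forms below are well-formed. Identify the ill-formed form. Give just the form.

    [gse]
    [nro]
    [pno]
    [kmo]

[gse] — σ1 onset /gs/ (2C), coda /∅/ ok → well-formed
[nro] — violates constraint 2: contains banned sequence /nr/ → ill-formed
[pno] — σ1 onset /pn/ (2C), coda /∅/ ok → well-formed
[kmo] — σ1 onset /km/ (2C), coda /∅/ ok → well-formed

[nro]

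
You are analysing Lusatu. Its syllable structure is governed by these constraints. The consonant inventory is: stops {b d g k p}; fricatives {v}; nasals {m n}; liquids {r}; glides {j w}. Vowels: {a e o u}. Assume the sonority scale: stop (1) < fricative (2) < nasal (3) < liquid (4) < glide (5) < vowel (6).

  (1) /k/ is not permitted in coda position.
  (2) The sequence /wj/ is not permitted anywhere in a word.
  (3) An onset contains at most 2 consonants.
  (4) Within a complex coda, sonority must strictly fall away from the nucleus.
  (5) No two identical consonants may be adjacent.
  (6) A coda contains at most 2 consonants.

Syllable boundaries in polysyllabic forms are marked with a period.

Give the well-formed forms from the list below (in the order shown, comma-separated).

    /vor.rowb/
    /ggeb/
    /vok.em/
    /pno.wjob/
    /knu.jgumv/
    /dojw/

/vor.rowb/ — violates constraint 5: adjacent identical consonants /rr/ → ill-formed
/ggeb/ — violates constraint 5: adjacent identical consonants /gg/ → ill-formed
/vok.em/ — violates constraint 1: syllable 1 coda contains /k/ → ill-formed
/pno.wjob/ — violates constraint 2: contains banned sequence /wj/ → ill-formed
/knu.jgumv/ — σ1 onset /kn/ (2C), coda /∅/ ok; σ2 onset /jg/ (2C), coda /mv/ (3→2 falls) ok → well-formed
/dojw/ — violates constraint 4: syllable 1 coda /jw/: /j/ (glide, 5) → /w/ (glide, 5) does not fall → ill-formed

/knu.jgumv/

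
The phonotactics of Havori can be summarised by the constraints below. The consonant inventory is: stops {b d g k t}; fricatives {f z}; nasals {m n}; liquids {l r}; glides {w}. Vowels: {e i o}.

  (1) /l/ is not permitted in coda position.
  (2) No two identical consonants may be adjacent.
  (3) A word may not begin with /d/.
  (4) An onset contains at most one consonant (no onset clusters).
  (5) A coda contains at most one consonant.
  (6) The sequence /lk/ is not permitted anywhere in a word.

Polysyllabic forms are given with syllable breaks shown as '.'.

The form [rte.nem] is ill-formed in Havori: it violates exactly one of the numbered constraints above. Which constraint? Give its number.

[rte.nem]: syllable 1 onset /rt/ has 2 consonants (> 1).
This is a violation of constraint 4: "An onset contains at most one consonant (no onset clusters)."
The remaining constraints (1, 2, 3, 5, 6) are satisfied.

4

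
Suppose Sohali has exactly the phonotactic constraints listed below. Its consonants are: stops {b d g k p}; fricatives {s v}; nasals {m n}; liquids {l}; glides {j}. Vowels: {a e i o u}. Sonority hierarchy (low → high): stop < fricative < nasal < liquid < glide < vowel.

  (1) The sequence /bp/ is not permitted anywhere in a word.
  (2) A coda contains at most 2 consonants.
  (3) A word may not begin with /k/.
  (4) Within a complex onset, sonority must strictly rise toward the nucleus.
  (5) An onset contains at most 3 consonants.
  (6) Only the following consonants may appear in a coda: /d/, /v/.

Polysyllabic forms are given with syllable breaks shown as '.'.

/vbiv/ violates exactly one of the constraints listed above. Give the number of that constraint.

/vbiv/: syllable 1 onset /vb/: /v/ (fricative, 2) → /b/ (stop, 1) does not rise.
This is a violation of constraint 4: "Within a complex onset, sonority must strictly rise toward the nucleus."
The remaining constraints (1, 2, 3, 5, 6) are satisfied.

4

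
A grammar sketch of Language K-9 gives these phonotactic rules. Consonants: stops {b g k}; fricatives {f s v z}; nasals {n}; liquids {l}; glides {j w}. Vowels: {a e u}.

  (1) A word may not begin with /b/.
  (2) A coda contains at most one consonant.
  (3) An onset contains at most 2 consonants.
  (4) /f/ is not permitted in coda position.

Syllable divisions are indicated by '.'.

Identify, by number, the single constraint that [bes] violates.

[bes]: word begins with /b/.
This is a violation of constraint 1: "A word may not begin with /b/."
The remaining constraints (2, 3, 4) are satisfied.

1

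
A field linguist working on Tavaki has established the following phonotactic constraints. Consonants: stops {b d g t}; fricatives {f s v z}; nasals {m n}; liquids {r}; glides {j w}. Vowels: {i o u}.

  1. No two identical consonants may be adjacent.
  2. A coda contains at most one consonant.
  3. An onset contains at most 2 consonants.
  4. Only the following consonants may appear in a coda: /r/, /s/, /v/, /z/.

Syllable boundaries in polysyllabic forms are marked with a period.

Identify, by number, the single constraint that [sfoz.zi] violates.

1

[sfoz.zi]: adjacent identical consonants /zz/.
This is a violation of constraint 1: "No two identical consonants may be adjacent."
The remaining constraints (2, 3, 4) are satisfied.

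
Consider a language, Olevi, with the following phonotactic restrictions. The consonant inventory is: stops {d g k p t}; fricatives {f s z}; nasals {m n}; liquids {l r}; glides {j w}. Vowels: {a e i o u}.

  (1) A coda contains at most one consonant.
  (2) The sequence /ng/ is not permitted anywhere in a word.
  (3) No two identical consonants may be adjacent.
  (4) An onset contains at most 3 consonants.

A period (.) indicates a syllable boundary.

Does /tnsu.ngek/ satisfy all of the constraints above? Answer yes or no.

/tnsu.ngek/ — violates constraint 2: contains banned sequence /ng/ → not permitted

no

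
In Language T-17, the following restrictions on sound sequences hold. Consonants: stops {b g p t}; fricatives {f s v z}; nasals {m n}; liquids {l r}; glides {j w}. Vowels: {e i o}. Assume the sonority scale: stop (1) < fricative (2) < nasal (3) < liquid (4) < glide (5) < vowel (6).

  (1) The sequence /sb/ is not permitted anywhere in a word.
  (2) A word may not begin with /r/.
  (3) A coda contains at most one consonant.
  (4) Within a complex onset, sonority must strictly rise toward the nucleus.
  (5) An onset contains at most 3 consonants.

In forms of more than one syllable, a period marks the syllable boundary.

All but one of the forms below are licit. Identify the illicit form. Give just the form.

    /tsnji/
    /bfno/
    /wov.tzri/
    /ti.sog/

/tsnji/ — violates constraint 5: syllable 1 onset /tsnj/ has 4 consonants (> 3) → illicit
/bfno/ — σ1 onset /bfn/ (1→2→3 rises), coda /∅/ ok → licit
/wov.tzri/ — σ1 onset /w/, coda /v/ ok; σ2 onset /tzr/ (1→2→4 rises), coda /∅/ ok → licit
/ti.sog/ — σ1 onset /t/, coda /∅/ ok; σ2 onset /s/, coda /g/ ok → licit

/tsnji/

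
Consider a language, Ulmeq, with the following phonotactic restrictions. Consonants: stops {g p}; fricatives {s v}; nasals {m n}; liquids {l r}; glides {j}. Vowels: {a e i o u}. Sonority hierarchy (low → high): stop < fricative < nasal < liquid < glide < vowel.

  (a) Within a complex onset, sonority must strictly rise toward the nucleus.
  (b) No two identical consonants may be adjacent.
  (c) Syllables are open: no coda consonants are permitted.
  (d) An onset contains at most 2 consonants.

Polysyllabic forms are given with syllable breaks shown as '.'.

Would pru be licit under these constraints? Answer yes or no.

yes

pru — σ1 onset /pr/ (1→4 rises), coda /∅/ ok → licit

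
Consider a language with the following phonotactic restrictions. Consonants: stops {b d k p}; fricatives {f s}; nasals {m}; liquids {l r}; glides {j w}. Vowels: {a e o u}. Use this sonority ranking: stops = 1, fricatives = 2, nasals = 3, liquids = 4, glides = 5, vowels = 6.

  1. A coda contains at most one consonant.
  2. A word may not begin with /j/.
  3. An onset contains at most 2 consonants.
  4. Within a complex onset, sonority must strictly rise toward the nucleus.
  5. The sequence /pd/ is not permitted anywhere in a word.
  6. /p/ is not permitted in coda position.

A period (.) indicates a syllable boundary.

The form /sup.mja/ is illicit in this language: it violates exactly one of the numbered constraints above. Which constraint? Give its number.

/sup.mja/: syllable 1 coda contains /p/.
This is a violation of constraint 6: "/p/ is not permitted in coda position."
The remaining constraints (1, 2, 3, 4, 5) are satisfied.

6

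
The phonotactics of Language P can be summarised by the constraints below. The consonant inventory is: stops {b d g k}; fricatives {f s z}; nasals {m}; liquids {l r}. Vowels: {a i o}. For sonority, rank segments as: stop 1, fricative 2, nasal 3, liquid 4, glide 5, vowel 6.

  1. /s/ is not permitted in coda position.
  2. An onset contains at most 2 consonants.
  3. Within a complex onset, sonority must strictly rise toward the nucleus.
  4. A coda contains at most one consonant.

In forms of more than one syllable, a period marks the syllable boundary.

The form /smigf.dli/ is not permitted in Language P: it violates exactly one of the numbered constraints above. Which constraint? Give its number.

/smigf.dli/: syllable 1 coda /gf/ has 2 consonants (> 1).
This is a violation of constraint 4: "A coda contains at most one consonant."
The remaining constraints (1, 2, 3) are satisfied.

4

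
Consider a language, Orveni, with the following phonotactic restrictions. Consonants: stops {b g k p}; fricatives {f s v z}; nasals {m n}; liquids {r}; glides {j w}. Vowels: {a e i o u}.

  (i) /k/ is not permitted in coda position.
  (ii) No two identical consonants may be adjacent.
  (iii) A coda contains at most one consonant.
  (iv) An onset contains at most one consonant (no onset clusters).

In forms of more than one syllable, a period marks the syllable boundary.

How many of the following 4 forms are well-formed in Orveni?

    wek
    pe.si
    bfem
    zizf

1

wek — violates constraint (i): syllable 1 coda contains /k/ → ill-formed
pe.si — σ1 onset /p/, coda /∅/ ok; σ2 onset /s/, coda /∅/ ok → well-formed
bfem — violates constraint (iv): syllable 1 onset /bf/ has 2 consonants (> 1) → ill-formed
zizf — violates constraint (iii): syllable 1 coda /zf/ has 2 consonants (> 1) → ill-formed
Well-formed: pe.si → 1.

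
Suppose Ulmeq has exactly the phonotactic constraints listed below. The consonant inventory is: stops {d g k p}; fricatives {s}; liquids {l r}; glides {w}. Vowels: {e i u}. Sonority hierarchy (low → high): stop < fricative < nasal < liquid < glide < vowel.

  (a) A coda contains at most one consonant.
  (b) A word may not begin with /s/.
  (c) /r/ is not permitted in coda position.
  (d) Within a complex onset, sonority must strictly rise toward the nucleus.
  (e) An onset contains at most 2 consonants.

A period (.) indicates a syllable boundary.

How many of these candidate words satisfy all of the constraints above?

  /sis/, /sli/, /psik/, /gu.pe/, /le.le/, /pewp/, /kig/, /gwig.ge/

5

/sis/ — violates constraint (b): word begins with /s/ → ill-formed
/sli/ — violates constraint (b): word begins with /s/ → ill-formed
/psik/ — σ1 onset /ps/ (1→2 rises), coda /k/ ok → well-formed
/gu.pe/ — σ1 onset /g/, coda /∅/ ok; σ2 onset /p/, coda /∅/ ok → well-formed
/le.le/ — σ1 onset /l/, coda /∅/ ok; σ2 onset /l/, coda /∅/ ok → well-formed
/pewp/ — violates constraint (a): syllable 1 coda /wp/ has 2 consonants (> 1) → ill-formed
/kig/ — σ1 onset /k/, coda /g/ ok → well-formed
/gwig.ge/ — σ1 onset /gw/ (1→5 rises), coda /g/ ok; σ2 onset /g/, coda /∅/ ok → well-formed
Well-formed: /psik/, /gu.pe/, /le.le/, /kig/, /gwig.ge/ → 5.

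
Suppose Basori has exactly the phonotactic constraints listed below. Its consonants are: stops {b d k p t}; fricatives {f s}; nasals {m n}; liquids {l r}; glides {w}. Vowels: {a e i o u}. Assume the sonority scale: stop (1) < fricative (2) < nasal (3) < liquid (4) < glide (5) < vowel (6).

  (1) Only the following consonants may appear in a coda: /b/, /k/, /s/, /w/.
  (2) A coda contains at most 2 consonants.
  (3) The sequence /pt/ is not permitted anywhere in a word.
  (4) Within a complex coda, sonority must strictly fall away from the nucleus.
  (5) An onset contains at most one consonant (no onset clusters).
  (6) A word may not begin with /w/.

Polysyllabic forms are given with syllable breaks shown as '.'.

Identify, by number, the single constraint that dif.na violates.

1

dif.na: syllable 1 coda contains /f/, which is not a licensed coda consonant.
This is a violation of constraint 1: "Only the following consonants may appear in a coda: /b/, /k/, /s/, /w/."
The remaining constraints (2, 3, 4, 5, 6) are satisfied.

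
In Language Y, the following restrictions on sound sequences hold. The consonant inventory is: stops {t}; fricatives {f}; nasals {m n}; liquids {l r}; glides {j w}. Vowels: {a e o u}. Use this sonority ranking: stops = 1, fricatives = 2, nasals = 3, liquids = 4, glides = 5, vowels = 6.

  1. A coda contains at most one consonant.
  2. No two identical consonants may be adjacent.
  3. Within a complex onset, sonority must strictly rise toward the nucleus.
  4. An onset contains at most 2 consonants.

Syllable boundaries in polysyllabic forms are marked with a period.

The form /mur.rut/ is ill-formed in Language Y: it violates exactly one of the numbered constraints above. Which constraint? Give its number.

/mur.rut/: adjacent identical consonants /rr/.
This is a violation of constraint 2: "No two identical consonants may be adjacent."
The remaining constraints (1, 3, 4) are satisfied.

2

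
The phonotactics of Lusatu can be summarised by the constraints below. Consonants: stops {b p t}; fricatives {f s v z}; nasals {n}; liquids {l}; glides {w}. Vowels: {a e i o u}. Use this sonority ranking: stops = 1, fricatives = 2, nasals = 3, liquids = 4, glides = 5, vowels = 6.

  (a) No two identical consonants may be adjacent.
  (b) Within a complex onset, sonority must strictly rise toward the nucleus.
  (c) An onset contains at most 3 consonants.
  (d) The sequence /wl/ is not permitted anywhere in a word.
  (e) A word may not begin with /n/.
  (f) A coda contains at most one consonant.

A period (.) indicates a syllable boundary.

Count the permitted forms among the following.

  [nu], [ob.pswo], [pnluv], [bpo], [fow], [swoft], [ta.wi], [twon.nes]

4

[nu] — violates constraint (e): word begins with /n/ → not permitted
[ob.pswo] — σ1 onset /∅/, coda /b/ ok; σ2 onset /psw/ (1→2→5 rises), coda /∅/ ok → permitted
[pnluv] — σ1 onset /pnl/ (1→3→4 rises), coda /v/ ok → permitted
[bpo] — violates constraint (b): syllable 1 onset /bp/: /b/ (stop, 1) → /p/ (stop, 1) does not rise → not permitted
[fow] — σ1 onset /f/, coda /w/ ok → permitted
[swoft] — violates constraint (f): syllable 1 coda /ft/ has 2 consonants (> 1) → not permitted
[ta.wi] — σ1 onset /t/, coda /∅/ ok; σ2 onset /w/, coda /∅/ ok → permitted
[twon.nes] — violates constraint (a): adjacent identical consonants /nn/ → not permitted
Permitted: [ob.pswo], [pnluv], [fow], [ta.wi] → 4.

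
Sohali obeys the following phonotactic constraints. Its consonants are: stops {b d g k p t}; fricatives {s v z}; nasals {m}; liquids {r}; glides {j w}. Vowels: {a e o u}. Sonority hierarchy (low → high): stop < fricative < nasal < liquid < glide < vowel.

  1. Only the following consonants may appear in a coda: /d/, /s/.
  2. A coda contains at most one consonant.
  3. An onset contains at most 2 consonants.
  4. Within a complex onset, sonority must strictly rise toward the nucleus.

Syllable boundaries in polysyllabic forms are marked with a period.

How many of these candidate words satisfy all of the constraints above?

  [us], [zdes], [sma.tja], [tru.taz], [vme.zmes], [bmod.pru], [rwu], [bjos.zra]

[us] — σ1 onset /∅/, coda /s/ ok → phonotactically legal
[zdes] — violates constraint 4: syllable 1 onset /zd/: /z/ (fricative, 2) → /d/ (stop, 1) does not rise → phonotactically illegal
[sma.tja] — σ1 onset /sm/ (2→3 rises), coda /∅/ ok; σ2 onset /tj/ (1→5 rises), coda /∅/ ok → phonotactically legal
[tru.taz] — violates constraint 1: syllable 2 coda contains /z/, which is not a licensed coda consonant → phonotactically illegal
[vme.zmes] — σ1 onset /vm/ (2→3 rises), coda /∅/ ok; σ2 onset /zm/ (2→3 rises), coda /s/ ok → phonotactically legal
[bmod.pru] — σ1 onset /bm/ (1→3 rises), coda /d/ ok; σ2 onset /pr/ (1→4 rises), coda /∅/ ok → phonotactically legal
[rwu] — σ1 onset /rw/ (4→5 rises), coda /∅/ ok → phonotactically legal
[bjos.zra] — σ1 onset /bj/ (1→5 rises), coda /s/ ok; σ2 onset /zr/ (2→4 rises), coda /∅/ ok → phonotactically legal
Phonotactically legal: [us], [sma.tja], [vme.zmes], [bmod.pru], [rwu], [bjos.zra] → 6.

6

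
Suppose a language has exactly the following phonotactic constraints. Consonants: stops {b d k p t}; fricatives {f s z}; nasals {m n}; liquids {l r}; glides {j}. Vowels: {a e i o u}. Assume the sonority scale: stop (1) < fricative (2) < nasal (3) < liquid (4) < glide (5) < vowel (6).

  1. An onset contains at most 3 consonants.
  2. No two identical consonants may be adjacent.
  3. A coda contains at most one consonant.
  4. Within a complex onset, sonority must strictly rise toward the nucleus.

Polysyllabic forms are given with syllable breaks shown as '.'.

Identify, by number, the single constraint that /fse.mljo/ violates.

/fse.mljo/: syllable 1 onset /fs/: /f/ (fricative, 2) → /s/ (fricative, 2) does not rise.
This is a violation of constraint 4: "Within a complex onset, sonority must strictly rise toward the nucleus."
The remaining constraints (1, 2, 3) are satisfied.

4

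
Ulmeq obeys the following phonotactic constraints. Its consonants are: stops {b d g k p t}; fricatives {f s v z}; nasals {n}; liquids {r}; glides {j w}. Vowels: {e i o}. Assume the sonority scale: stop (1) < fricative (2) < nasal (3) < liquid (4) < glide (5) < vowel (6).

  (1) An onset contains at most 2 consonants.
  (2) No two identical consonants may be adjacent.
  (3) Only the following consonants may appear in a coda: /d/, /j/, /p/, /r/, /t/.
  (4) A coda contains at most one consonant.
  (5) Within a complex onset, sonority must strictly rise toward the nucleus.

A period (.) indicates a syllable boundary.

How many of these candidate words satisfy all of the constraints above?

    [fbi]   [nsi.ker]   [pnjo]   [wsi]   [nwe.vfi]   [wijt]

[fbi] — violates constraint 5: syllable 1 onset /fb/: /f/ (fricative, 2) → /b/ (stop, 1) does not rise → not permitted
[nsi.ker] — violates constraint 5: syllable 1 onset /ns/: /n/ (nasal, 3) → /s/ (fricative, 2) does not rise → not permitted
[pnjo] — violates constraint 1: syllable 1 onset /pnj/ has 3 consonants (> 2) → not permitted
[wsi] — violates constraint 5: syllable 1 onset /ws/: /w/ (glide, 5) → /s/ (fricative, 2) does not rise → not permitted
[nwe.vfi] — violates constraint 5: syllable 2 onset /vf/: /v/ (fricative, 2) → /f/ (fricative, 2) does not rise → not permitted
[wijt] — violates constraint 4: syllable 1 coda /jt/ has 2 consonants (> 1) → not permitted
No form is permitted → 0.

0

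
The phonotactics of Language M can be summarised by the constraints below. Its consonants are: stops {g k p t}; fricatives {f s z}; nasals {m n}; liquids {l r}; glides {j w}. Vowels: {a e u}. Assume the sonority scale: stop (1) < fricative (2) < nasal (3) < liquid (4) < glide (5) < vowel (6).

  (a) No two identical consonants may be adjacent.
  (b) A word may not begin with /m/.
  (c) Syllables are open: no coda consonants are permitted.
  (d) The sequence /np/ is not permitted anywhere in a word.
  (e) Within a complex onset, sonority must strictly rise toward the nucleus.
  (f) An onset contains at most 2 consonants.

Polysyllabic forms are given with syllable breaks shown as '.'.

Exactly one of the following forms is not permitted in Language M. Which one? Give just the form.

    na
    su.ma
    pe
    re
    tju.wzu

na — σ1 onset /n/, coda /∅/ ok → permitted
su.ma — σ1 onset /s/, coda /∅/ ok; σ2 onset /m/, coda /∅/ ok → permitted
pe — σ1 onset /p/, coda /∅/ ok → permitted
re — σ1 onset /r/, coda /∅/ ok → permitted
tju.wzu — violates constraint (e): syllable 2 onset /wz/: /w/ (glide, 5) → /z/ (fricative, 2) does not rise → not permitted

tju.wzu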